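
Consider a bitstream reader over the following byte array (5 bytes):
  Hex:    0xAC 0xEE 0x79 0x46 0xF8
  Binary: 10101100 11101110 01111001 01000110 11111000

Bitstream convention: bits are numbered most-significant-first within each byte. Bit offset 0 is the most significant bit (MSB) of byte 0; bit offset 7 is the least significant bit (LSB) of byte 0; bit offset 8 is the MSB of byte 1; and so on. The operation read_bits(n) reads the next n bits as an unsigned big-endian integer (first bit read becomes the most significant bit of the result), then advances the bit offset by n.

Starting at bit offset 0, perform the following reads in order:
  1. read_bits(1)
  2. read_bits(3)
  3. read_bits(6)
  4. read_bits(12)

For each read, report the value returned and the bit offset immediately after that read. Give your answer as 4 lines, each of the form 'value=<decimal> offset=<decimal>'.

Answer: value=1 offset=1
value=2 offset=4
value=51 offset=10
value=2974 offset=22

Derivation:
Read 1: bits[0:1] width=1 -> value=1 (bin 1); offset now 1 = byte 0 bit 1; 39 bits remain
Read 2: bits[1:4] width=3 -> value=2 (bin 010); offset now 4 = byte 0 bit 4; 36 bits remain
Read 3: bits[4:10] width=6 -> value=51 (bin 110011); offset now 10 = byte 1 bit 2; 30 bits remain
Read 4: bits[10:22] width=12 -> value=2974 (bin 101110011110); offset now 22 = byte 2 bit 6; 18 bits remain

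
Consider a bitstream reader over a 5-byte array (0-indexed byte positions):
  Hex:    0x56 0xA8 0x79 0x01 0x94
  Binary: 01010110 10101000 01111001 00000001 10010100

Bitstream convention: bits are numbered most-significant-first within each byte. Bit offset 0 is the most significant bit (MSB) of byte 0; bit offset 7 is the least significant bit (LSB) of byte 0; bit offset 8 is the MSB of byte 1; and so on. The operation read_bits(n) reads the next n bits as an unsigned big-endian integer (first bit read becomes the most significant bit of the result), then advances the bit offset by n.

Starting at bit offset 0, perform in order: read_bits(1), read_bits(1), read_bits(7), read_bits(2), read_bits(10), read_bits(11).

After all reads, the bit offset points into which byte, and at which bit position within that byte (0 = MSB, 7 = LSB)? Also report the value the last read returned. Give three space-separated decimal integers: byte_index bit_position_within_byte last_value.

Answer: 4 0 257

Derivation:
Read 1: bits[0:1] width=1 -> value=0 (bin 0); offset now 1 = byte 0 bit 1; 39 bits remain
Read 2: bits[1:2] width=1 -> value=1 (bin 1); offset now 2 = byte 0 bit 2; 38 bits remain
Read 3: bits[2:9] width=7 -> value=45 (bin 0101101); offset now 9 = byte 1 bit 1; 31 bits remain
Read 4: bits[9:11] width=2 -> value=1 (bin 01); offset now 11 = byte 1 bit 3; 29 bits remain
Read 5: bits[11:21] width=10 -> value=271 (bin 0100001111); offset now 21 = byte 2 bit 5; 19 bits remain
Read 6: bits[21:32] width=11 -> value=257 (bin 00100000001); offset now 32 = byte 4 bit 0; 8 bits remain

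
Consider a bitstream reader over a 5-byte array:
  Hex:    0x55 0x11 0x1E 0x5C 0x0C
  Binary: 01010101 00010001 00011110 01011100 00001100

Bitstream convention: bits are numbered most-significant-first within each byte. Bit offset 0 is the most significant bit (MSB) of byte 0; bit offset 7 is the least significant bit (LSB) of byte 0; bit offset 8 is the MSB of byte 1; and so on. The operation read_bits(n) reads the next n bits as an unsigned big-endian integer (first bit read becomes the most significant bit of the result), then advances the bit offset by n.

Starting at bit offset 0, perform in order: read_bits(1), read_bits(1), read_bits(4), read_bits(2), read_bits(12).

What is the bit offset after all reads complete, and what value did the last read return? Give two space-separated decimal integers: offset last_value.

Read 1: bits[0:1] width=1 -> value=0 (bin 0); offset now 1 = byte 0 bit 1; 39 bits remain
Read 2: bits[1:2] width=1 -> value=1 (bin 1); offset now 2 = byte 0 bit 2; 38 bits remain
Read 3: bits[2:6] width=4 -> value=5 (bin 0101); offset now 6 = byte 0 bit 6; 34 bits remain
Read 4: bits[6:8] width=2 -> value=1 (bin 01); offset now 8 = byte 1 bit 0; 32 bits remain
Read 5: bits[8:20] width=12 -> value=273 (bin 000100010001); offset now 20 = byte 2 bit 4; 20 bits remain

Answer: 20 273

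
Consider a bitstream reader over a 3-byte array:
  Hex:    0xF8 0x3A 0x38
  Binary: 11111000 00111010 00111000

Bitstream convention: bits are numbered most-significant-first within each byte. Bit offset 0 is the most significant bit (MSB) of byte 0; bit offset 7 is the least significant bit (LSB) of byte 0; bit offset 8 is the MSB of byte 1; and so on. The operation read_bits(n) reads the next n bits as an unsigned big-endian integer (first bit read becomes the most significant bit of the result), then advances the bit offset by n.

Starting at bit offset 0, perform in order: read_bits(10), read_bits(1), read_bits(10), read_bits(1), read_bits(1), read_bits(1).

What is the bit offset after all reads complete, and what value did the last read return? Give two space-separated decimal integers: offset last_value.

Answer: 24 0

Derivation:
Read 1: bits[0:10] width=10 -> value=992 (bin 1111100000); offset now 10 = byte 1 bit 2; 14 bits remain
Read 2: bits[10:11] width=1 -> value=1 (bin 1); offset now 11 = byte 1 bit 3; 13 bits remain
Read 3: bits[11:21] width=10 -> value=839 (bin 1101000111); offset now 21 = byte 2 bit 5; 3 bits remain
Read 4: bits[21:22] width=1 -> value=0 (bin 0); offset now 22 = byte 2 bit 6; 2 bits remain
Read 5: bits[22:23] width=1 -> value=0 (bin 0); offset now 23 = byte 2 bit 7; 1 bits remain
Read 6: bits[23:24] width=1 -> value=0 (bin 0); offset now 24 = byte 3 bit 0; 0 bits remain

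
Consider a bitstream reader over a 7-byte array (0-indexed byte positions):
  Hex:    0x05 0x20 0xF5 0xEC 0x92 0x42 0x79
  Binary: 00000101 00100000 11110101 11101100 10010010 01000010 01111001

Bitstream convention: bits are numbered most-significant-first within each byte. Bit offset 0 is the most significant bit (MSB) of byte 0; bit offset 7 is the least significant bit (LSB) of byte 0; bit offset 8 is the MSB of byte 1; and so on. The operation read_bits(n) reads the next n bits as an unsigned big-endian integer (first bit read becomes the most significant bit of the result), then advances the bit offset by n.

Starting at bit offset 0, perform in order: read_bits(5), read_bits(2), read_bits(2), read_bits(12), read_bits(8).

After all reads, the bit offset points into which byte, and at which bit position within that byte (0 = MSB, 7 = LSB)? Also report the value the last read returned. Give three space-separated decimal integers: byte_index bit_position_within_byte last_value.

Read 1: bits[0:5] width=5 -> value=0 (bin 00000); offset now 5 = byte 0 bit 5; 51 bits remain
Read 2: bits[5:7] width=2 -> value=2 (bin 10); offset now 7 = byte 0 bit 7; 49 bits remain
Read 3: bits[7:9] width=2 -> value=2 (bin 10); offset now 9 = byte 1 bit 1; 47 bits remain
Read 4: bits[9:21] width=12 -> value=1054 (bin 010000011110); offset now 21 = byte 2 bit 5; 35 bits remain
Read 5: bits[21:29] width=8 -> value=189 (bin 10111101); offset now 29 = byte 3 bit 5; 27 bits remain

Answer: 3 5 189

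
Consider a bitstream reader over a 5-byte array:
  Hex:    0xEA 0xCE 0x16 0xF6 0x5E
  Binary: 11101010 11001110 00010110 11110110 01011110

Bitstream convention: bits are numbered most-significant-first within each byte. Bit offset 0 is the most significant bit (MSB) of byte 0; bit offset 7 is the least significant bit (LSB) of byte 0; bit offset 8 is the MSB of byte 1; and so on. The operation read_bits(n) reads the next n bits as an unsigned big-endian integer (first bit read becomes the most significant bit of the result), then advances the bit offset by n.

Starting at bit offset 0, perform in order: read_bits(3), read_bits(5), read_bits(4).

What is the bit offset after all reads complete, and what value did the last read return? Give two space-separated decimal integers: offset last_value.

Read 1: bits[0:3] width=3 -> value=7 (bin 111); offset now 3 = byte 0 bit 3; 37 bits remain
Read 2: bits[3:8] width=5 -> value=10 (bin 01010); offset now 8 = byte 1 bit 0; 32 bits remain
Read 3: bits[8:12] width=4 -> value=12 (bin 1100); offset now 12 = byte 1 bit 4; 28 bits remain

Answer: 12 12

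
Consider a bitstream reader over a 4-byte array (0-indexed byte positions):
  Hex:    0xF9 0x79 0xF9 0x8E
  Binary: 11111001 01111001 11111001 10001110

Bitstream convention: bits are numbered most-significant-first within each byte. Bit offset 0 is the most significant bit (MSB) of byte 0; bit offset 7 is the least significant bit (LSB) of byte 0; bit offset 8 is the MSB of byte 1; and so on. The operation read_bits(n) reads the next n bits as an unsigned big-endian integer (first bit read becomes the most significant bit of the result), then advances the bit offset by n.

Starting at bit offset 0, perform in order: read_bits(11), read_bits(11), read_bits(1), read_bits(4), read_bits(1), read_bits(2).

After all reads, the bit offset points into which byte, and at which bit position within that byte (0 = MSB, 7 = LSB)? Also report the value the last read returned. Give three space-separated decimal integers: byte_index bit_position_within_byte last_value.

Read 1: bits[0:11] width=11 -> value=1995 (bin 11111001011); offset now 11 = byte 1 bit 3; 21 bits remain
Read 2: bits[11:22] width=11 -> value=1662 (bin 11001111110); offset now 22 = byte 2 bit 6; 10 bits remain
Read 3: bits[22:23] width=1 -> value=0 (bin 0); offset now 23 = byte 2 bit 7; 9 bits remain
Read 4: bits[23:27] width=4 -> value=12 (bin 1100); offset now 27 = byte 3 bit 3; 5 bits remain
Read 5: bits[27:28] width=1 -> value=0 (bin 0); offset now 28 = byte 3 bit 4; 4 bits remain
Read 6: bits[28:30] width=2 -> value=3 (bin 11); offset now 30 = byte 3 bit 6; 2 bits remain

Answer: 3 6 3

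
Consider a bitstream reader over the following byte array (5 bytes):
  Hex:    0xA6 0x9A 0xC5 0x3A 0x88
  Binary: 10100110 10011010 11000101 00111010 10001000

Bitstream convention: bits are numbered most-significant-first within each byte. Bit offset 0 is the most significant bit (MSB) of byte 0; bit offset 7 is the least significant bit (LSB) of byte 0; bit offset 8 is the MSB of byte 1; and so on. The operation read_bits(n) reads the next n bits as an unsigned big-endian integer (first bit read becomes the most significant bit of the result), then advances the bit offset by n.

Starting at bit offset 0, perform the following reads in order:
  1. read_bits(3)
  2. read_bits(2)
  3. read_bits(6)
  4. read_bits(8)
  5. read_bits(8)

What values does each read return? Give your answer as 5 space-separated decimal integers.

Read 1: bits[0:3] width=3 -> value=5 (bin 101); offset now 3 = byte 0 bit 3; 37 bits remain
Read 2: bits[3:5] width=2 -> value=0 (bin 00); offset now 5 = byte 0 bit 5; 35 bits remain
Read 3: bits[5:11] width=6 -> value=52 (bin 110100); offset now 11 = byte 1 bit 3; 29 bits remain
Read 4: bits[11:19] width=8 -> value=214 (bin 11010110); offset now 19 = byte 2 bit 3; 21 bits remain
Read 5: bits[19:27] width=8 -> value=41 (bin 00101001); offset now 27 = byte 3 bit 3; 13 bits remain

Answer: 5 0 52 214 41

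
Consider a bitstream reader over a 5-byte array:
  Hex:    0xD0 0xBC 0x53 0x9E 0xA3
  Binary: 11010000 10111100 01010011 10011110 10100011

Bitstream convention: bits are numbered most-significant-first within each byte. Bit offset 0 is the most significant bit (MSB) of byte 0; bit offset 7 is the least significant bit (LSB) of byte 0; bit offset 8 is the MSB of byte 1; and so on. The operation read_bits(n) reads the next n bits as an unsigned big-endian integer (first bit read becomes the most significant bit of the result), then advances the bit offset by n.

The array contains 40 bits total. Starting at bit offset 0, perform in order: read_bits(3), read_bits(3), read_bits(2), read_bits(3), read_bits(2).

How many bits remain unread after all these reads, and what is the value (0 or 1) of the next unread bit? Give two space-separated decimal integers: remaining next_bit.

Read 1: bits[0:3] width=3 -> value=6 (bin 110); offset now 3 = byte 0 bit 3; 37 bits remain
Read 2: bits[3:6] width=3 -> value=4 (bin 100); offset now 6 = byte 0 bit 6; 34 bits remain
Read 3: bits[6:8] width=2 -> value=0 (bin 00); offset now 8 = byte 1 bit 0; 32 bits remain
Read 4: bits[8:11] width=3 -> value=5 (bin 101); offset now 11 = byte 1 bit 3; 29 bits remain
Read 5: bits[11:13] width=2 -> value=3 (bin 11); offset now 13 = byte 1 bit 5; 27 bits remain

Answer: 27 1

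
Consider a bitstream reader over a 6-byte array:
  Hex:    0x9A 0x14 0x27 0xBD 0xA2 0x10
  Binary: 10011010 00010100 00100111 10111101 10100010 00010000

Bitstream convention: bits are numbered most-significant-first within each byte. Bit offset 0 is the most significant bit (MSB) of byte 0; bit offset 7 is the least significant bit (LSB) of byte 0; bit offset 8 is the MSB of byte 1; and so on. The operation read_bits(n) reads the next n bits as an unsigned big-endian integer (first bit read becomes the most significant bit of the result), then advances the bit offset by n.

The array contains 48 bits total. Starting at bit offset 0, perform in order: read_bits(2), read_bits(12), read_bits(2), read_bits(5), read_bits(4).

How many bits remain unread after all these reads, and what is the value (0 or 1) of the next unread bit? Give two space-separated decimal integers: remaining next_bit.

Read 1: bits[0:2] width=2 -> value=2 (bin 10); offset now 2 = byte 0 bit 2; 46 bits remain
Read 2: bits[2:14] width=12 -> value=1669 (bin 011010000101); offset now 14 = byte 1 bit 6; 34 bits remain
Read 3: bits[14:16] width=2 -> value=0 (bin 00); offset now 16 = byte 2 bit 0; 32 bits remain
Read 4: bits[16:21] width=5 -> value=4 (bin 00100); offset now 21 = byte 2 bit 5; 27 bits remain
Read 5: bits[21:25] width=4 -> value=15 (bin 1111); offset now 25 = byte 3 bit 1; 23 bits remain

Answer: 23 0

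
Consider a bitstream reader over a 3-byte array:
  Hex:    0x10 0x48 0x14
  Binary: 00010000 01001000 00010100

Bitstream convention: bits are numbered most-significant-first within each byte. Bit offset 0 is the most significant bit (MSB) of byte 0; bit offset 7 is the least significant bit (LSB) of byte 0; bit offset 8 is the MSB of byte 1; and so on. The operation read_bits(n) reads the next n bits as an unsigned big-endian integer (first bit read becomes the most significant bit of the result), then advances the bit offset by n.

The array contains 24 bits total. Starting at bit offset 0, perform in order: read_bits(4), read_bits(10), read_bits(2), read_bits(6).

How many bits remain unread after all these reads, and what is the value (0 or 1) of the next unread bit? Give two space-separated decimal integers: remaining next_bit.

Answer: 2 0

Derivation:
Read 1: bits[0:4] width=4 -> value=1 (bin 0001); offset now 4 = byte 0 bit 4; 20 bits remain
Read 2: bits[4:14] width=10 -> value=18 (bin 0000010010); offset now 14 = byte 1 bit 6; 10 bits remain
Read 3: bits[14:16] width=2 -> value=0 (bin 00); offset now 16 = byte 2 bit 0; 8 bits remain
Read 4: bits[16:22] width=6 -> value=5 (bin 000101); offset now 22 = byte 2 bit 6; 2 bits remain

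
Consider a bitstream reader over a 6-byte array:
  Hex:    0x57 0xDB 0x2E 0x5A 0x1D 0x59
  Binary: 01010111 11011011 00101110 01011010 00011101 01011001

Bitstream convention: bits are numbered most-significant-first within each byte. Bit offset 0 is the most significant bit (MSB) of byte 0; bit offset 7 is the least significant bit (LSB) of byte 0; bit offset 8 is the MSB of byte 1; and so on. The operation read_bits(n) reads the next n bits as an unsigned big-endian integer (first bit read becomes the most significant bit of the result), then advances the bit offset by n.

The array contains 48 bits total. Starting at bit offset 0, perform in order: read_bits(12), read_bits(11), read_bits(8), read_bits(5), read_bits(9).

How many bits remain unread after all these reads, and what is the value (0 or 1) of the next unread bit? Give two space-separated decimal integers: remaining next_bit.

Answer: 3 0

Derivation:
Read 1: bits[0:12] width=12 -> value=1405 (bin 010101111101); offset now 12 = byte 1 bit 4; 36 bits remain
Read 2: bits[12:23] width=11 -> value=1431 (bin 10110010111); offset now 23 = byte 2 bit 7; 25 bits remain
Read 3: bits[23:31] width=8 -> value=45 (bin 00101101); offset now 31 = byte 3 bit 7; 17 bits remain
Read 4: bits[31:36] width=5 -> value=1 (bin 00001); offset now 36 = byte 4 bit 4; 12 bits remain
Read 5: bits[36:45] width=9 -> value=427 (bin 110101011); offset now 45 = byte 5 bit 5; 3 bits remain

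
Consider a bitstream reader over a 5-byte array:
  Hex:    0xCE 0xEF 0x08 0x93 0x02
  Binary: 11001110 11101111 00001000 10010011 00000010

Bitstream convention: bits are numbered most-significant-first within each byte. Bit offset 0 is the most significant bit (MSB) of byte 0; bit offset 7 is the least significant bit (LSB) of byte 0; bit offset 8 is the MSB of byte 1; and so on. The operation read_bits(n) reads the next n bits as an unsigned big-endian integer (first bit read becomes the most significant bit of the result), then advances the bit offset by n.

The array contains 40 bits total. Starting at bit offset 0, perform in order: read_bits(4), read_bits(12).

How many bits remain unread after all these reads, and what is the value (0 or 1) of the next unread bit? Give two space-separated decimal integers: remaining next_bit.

Answer: 24 0

Derivation:
Read 1: bits[0:4] width=4 -> value=12 (bin 1100); offset now 4 = byte 0 bit 4; 36 bits remain
Read 2: bits[4:16] width=12 -> value=3823 (bin 111011101111); offset now 16 = byte 2 bit 0; 24 bits remain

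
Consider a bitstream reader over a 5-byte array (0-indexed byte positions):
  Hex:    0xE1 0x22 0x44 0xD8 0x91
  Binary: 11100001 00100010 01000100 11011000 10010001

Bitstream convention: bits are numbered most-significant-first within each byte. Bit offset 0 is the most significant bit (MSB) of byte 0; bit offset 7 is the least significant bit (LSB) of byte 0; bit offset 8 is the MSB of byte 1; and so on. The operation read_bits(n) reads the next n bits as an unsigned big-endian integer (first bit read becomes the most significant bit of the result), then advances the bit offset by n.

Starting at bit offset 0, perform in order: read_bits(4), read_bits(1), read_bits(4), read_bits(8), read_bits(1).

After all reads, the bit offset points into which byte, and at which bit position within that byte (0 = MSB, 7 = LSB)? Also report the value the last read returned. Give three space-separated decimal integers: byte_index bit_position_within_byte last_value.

Answer: 2 2 1

Derivation:
Read 1: bits[0:4] width=4 -> value=14 (bin 1110); offset now 4 = byte 0 bit 4; 36 bits remain
Read 2: bits[4:5] width=1 -> value=0 (bin 0); offset now 5 = byte 0 bit 5; 35 bits remain
Read 3: bits[5:9] width=4 -> value=2 (bin 0010); offset now 9 = byte 1 bit 1; 31 bits remain
Read 4: bits[9:17] width=8 -> value=68 (bin 01000100); offset now 17 = byte 2 bit 1; 23 bits remain
Read 5: bits[17:18] width=1 -> value=1 (bin 1); offset now 18 = byte 2 bit 2; 22 bits remain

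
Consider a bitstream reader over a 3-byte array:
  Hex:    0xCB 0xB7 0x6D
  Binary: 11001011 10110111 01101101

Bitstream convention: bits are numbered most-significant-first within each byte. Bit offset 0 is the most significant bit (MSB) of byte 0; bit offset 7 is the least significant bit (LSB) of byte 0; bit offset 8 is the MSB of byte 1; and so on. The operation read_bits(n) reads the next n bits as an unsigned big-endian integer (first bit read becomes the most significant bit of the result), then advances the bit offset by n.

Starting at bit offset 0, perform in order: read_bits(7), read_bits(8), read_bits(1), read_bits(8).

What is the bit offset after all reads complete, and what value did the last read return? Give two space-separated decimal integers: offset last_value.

Read 1: bits[0:7] width=7 -> value=101 (bin 1100101); offset now 7 = byte 0 bit 7; 17 bits remain
Read 2: bits[7:15] width=8 -> value=219 (bin 11011011); offset now 15 = byte 1 bit 7; 9 bits remain
Read 3: bits[15:16] width=1 -> value=1 (bin 1); offset now 16 = byte 2 bit 0; 8 bits remain
Read 4: bits[16:24] width=8 -> value=109 (bin 01101101); offset now 24 = byte 3 bit 0; 0 bits remain

Answer: 24 109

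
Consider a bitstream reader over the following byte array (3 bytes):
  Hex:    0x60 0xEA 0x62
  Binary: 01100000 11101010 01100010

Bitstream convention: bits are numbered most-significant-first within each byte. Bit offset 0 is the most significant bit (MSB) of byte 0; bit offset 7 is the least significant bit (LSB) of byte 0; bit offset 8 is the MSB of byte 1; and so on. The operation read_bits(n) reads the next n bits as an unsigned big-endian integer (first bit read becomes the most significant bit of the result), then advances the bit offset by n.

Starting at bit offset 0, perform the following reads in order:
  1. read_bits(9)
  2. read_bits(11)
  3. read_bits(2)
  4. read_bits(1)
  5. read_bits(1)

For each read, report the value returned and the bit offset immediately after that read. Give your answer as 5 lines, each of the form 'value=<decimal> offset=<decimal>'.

Read 1: bits[0:9] width=9 -> value=193 (bin 011000001); offset now 9 = byte 1 bit 1; 15 bits remain
Read 2: bits[9:20] width=11 -> value=1702 (bin 11010100110); offset now 20 = byte 2 bit 4; 4 bits remain
Read 3: bits[20:22] width=2 -> value=0 (bin 00); offset now 22 = byte 2 bit 6; 2 bits remain
Read 4: bits[22:23] width=1 -> value=1 (bin 1); offset now 23 = byte 2 bit 7; 1 bits remain
Read 5: bits[23:24] width=1 -> value=0 (bin 0); offset now 24 = byte 3 bit 0; 0 bits remain

Answer: value=193 offset=9
value=1702 offset=20
value=0 offset=22
value=1 offset=23
value=0 offset=24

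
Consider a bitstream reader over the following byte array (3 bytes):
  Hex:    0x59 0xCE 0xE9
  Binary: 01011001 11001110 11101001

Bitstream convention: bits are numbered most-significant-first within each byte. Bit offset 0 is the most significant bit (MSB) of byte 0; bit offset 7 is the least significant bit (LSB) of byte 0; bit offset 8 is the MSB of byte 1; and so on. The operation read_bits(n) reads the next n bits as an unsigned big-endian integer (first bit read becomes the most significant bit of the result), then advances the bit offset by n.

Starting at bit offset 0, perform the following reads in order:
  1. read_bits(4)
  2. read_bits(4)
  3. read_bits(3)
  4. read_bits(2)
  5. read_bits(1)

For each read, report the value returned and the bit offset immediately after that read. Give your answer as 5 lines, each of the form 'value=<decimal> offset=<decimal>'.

Answer: value=5 offset=4
value=9 offset=8
value=6 offset=11
value=1 offset=13
value=1 offset=14

Derivation:
Read 1: bits[0:4] width=4 -> value=5 (bin 0101); offset now 4 = byte 0 bit 4; 20 bits remain
Read 2: bits[4:8] width=4 -> value=9 (bin 1001); offset now 8 = byte 1 bit 0; 16 bits remain
Read 3: bits[8:11] width=3 -> value=6 (bin 110); offset now 11 = byte 1 bit 3; 13 bits remain
Read 4: bits[11:13] width=2 -> value=1 (bin 01); offset now 13 = byte 1 bit 5; 11 bits remain
Read 5: bits[13:14] width=1 -> value=1 (bin 1); offset now 14 = byte 1 bit 6; 10 bits remain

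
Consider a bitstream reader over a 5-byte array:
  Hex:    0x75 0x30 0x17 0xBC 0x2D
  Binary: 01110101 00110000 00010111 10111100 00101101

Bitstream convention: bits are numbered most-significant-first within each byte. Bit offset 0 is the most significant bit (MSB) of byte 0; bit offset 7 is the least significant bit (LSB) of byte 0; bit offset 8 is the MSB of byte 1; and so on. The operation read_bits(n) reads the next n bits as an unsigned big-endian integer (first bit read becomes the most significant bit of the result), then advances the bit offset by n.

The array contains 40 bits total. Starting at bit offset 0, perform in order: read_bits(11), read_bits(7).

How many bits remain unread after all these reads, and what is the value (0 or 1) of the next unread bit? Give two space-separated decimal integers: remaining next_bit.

Answer: 22 0

Derivation:
Read 1: bits[0:11] width=11 -> value=937 (bin 01110101001); offset now 11 = byte 1 bit 3; 29 bits remain
Read 2: bits[11:18] width=7 -> value=64 (bin 1000000); offset now 18 = byte 2 bit 2; 22 bits remain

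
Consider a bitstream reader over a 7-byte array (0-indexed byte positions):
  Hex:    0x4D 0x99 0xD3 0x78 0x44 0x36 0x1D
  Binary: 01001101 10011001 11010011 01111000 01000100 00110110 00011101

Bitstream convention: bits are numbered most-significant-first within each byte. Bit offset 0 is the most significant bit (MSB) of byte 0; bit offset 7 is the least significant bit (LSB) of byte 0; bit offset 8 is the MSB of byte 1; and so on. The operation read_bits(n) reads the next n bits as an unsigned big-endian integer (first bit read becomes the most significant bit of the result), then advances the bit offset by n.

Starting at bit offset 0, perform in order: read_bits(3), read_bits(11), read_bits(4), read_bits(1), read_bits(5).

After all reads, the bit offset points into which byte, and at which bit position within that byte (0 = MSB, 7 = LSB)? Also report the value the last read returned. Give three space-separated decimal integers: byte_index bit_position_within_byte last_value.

Answer: 3 0 19

Derivation:
Read 1: bits[0:3] width=3 -> value=2 (bin 010); offset now 3 = byte 0 bit 3; 53 bits remain
Read 2: bits[3:14] width=11 -> value=870 (bin 01101100110); offset now 14 = byte 1 bit 6; 42 bits remain
Read 3: bits[14:18] width=4 -> value=7 (bin 0111); offset now 18 = byte 2 bit 2; 38 bits remain
Read 4: bits[18:19] width=1 -> value=0 (bin 0); offset now 19 = byte 2 bit 3; 37 bits remain
Read 5: bits[19:24] width=5 -> value=19 (bin 10011); offset now 24 = byte 3 bit 0; 32 bits remain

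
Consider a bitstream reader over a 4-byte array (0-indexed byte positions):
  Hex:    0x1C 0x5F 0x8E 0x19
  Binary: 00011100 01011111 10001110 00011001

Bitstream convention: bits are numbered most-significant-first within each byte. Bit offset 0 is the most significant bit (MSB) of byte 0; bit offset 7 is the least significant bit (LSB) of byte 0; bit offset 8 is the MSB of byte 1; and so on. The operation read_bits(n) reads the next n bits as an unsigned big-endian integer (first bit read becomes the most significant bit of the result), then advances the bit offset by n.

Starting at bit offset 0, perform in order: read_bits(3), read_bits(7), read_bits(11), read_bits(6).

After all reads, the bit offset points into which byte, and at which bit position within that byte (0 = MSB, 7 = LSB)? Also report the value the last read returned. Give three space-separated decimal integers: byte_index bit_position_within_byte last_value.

Read 1: bits[0:3] width=3 -> value=0 (bin 000); offset now 3 = byte 0 bit 3; 29 bits remain
Read 2: bits[3:10] width=7 -> value=113 (bin 1110001); offset now 10 = byte 1 bit 2; 22 bits remain
Read 3: bits[10:21] width=11 -> value=1009 (bin 01111110001); offset now 21 = byte 2 bit 5; 11 bits remain
Read 4: bits[21:27] width=6 -> value=48 (bin 110000); offset now 27 = byte 3 bit 3; 5 bits remain

Answer: 3 3 48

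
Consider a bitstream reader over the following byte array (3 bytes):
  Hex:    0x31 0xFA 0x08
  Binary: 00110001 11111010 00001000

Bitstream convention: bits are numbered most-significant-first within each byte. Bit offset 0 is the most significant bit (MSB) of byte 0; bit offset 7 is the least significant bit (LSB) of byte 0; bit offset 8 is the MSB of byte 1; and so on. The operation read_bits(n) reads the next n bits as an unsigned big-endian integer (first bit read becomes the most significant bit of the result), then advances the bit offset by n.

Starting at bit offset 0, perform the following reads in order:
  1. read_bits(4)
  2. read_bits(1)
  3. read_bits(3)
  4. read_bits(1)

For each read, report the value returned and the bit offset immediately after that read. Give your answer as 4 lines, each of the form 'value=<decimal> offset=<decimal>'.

Read 1: bits[0:4] width=4 -> value=3 (bin 0011); offset now 4 = byte 0 bit 4; 20 bits remain
Read 2: bits[4:5] width=1 -> value=0 (bin 0); offset now 5 = byte 0 bit 5; 19 bits remain
Read 3: bits[5:8] width=3 -> value=1 (bin 001); offset now 8 = byte 1 bit 0; 16 bits remain
Read 4: bits[8:9] width=1 -> value=1 (bin 1); offset now 9 = byte 1 bit 1; 15 bits remain

Answer: value=3 offset=4
value=0 offset=5
value=1 offset=8
value=1 offset=9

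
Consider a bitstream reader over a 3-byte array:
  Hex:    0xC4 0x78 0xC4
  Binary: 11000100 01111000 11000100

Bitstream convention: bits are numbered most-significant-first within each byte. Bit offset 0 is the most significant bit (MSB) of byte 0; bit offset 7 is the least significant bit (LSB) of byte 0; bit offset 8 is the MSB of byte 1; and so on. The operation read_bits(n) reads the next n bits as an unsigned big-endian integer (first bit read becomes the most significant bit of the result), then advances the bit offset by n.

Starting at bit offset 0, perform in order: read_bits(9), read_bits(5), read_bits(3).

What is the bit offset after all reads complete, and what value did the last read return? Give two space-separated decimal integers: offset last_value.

Read 1: bits[0:9] width=9 -> value=392 (bin 110001000); offset now 9 = byte 1 bit 1; 15 bits remain
Read 2: bits[9:14] width=5 -> value=30 (bin 11110); offset now 14 = byte 1 bit 6; 10 bits remain
Read 3: bits[14:17] width=3 -> value=1 (bin 001); offset now 17 = byte 2 bit 1; 7 bits remain

Answer: 17 1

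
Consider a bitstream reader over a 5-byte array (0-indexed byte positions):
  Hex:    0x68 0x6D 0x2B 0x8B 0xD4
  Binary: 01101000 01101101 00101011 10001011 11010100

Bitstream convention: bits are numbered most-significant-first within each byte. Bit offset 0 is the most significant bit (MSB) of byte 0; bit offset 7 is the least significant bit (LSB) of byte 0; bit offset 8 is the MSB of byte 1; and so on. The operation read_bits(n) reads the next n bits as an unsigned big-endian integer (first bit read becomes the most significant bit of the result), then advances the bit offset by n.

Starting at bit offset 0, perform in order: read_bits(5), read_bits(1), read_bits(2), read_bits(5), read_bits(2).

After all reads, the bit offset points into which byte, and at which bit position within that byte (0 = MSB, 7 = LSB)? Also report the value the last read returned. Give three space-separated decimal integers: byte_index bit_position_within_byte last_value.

Read 1: bits[0:5] width=5 -> value=13 (bin 01101); offset now 5 = byte 0 bit 5; 35 bits remain
Read 2: bits[5:6] width=1 -> value=0 (bin 0); offset now 6 = byte 0 bit 6; 34 bits remain
Read 3: bits[6:8] width=2 -> value=0 (bin 00); offset now 8 = byte 1 bit 0; 32 bits remain
Read 4: bits[8:13] width=5 -> value=13 (bin 01101); offset now 13 = byte 1 bit 5; 27 bits remain
Read 5: bits[13:15] width=2 -> value=2 (bin 10); offset now 15 = byte 1 bit 7; 25 bits remain

Answer: 1 7 2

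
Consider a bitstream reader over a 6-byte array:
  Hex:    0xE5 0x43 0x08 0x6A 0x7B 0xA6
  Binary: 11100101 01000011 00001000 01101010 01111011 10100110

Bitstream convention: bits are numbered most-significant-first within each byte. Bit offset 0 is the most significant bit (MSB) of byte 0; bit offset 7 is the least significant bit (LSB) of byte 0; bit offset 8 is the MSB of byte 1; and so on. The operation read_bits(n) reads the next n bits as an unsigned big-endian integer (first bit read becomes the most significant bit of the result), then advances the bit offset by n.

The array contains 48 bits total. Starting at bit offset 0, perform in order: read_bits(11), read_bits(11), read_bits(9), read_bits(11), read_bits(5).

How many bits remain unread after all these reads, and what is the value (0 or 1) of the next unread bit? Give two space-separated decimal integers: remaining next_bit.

Answer: 1 0

Derivation:
Read 1: bits[0:11] width=11 -> value=1834 (bin 11100101010); offset now 11 = byte 1 bit 3; 37 bits remain
Read 2: bits[11:22] width=11 -> value=194 (bin 00011000010); offset now 22 = byte 2 bit 6; 26 bits remain
Read 3: bits[22:31] width=9 -> value=53 (bin 000110101); offset now 31 = byte 3 bit 7; 17 bits remain
Read 4: bits[31:42] width=11 -> value=494 (bin 00111101110); offset now 42 = byte 5 bit 2; 6 bits remain
Read 5: bits[42:47] width=5 -> value=19 (bin 10011); offset now 47 = byte 5 bit 7; 1 bits remain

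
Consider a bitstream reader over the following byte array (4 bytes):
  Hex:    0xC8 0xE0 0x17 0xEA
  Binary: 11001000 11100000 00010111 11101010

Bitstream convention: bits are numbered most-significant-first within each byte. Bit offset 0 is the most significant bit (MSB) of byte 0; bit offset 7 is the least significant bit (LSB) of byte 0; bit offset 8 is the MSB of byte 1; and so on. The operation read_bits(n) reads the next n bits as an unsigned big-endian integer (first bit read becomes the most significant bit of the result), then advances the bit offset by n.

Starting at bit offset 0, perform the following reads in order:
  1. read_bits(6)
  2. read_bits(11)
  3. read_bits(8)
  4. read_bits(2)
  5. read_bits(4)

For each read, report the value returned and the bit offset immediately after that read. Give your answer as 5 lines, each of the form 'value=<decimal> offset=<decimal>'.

Read 1: bits[0:6] width=6 -> value=50 (bin 110010); offset now 6 = byte 0 bit 6; 26 bits remain
Read 2: bits[6:17] width=11 -> value=448 (bin 00111000000); offset now 17 = byte 2 bit 1; 15 bits remain
Read 3: bits[17:25] width=8 -> value=47 (bin 00101111); offset now 25 = byte 3 bit 1; 7 bits remain
Read 4: bits[25:27] width=2 -> value=3 (bin 11); offset now 27 = byte 3 bit 3; 5 bits remain
Read 5: bits[27:31] width=4 -> value=5 (bin 0101); offset now 31 = byte 3 bit 7; 1 bits remain

Answer: value=50 offset=6
value=448 offset=17
value=47 offset=25
value=3 offset=27
value=5 offset=31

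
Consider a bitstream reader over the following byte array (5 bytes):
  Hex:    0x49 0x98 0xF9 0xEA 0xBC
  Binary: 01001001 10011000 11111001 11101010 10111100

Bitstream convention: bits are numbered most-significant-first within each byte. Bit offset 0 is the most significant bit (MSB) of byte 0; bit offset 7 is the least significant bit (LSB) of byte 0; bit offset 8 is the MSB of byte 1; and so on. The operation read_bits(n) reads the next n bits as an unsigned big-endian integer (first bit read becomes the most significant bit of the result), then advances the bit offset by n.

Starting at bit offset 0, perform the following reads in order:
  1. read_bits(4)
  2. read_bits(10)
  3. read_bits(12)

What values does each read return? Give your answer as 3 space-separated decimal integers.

Read 1: bits[0:4] width=4 -> value=4 (bin 0100); offset now 4 = byte 0 bit 4; 36 bits remain
Read 2: bits[4:14] width=10 -> value=614 (bin 1001100110); offset now 14 = byte 1 bit 6; 26 bits remain
Read 3: bits[14:26] width=12 -> value=999 (bin 001111100111); offset now 26 = byte 3 bit 2; 14 bits remain

Answer: 4 614 999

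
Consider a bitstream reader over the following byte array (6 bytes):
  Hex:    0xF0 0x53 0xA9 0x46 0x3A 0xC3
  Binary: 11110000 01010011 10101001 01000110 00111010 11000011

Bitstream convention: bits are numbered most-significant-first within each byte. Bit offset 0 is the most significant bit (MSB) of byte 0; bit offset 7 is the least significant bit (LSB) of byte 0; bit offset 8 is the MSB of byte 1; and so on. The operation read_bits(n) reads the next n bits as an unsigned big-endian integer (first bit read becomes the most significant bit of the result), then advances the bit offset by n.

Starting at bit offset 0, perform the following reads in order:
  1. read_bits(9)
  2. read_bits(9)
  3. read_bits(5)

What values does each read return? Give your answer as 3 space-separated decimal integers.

Answer: 480 334 20

Derivation:
Read 1: bits[0:9] width=9 -> value=480 (bin 111100000); offset now 9 = byte 1 bit 1; 39 bits remain
Read 2: bits[9:18] width=9 -> value=334 (bin 101001110); offset now 18 = byte 2 bit 2; 30 bits remain
Read 3: bits[18:23] width=5 -> value=20 (bin 10100); offset now 23 = byte 2 bit 7; 25 bits remain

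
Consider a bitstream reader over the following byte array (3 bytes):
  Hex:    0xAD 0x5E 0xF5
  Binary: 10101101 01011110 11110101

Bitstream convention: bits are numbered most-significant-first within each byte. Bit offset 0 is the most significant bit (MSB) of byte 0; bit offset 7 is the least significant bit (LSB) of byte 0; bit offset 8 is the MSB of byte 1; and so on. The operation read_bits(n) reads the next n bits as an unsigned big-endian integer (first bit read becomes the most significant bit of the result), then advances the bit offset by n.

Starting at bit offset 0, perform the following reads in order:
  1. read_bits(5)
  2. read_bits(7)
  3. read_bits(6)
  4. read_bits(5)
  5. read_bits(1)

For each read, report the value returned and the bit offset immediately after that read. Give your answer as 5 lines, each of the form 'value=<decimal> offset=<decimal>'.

Answer: value=21 offset=5
value=85 offset=12
value=59 offset=18
value=26 offset=23
value=1 offset=24

Derivation:
Read 1: bits[0:5] width=5 -> value=21 (bin 10101); offset now 5 = byte 0 bit 5; 19 bits remain
Read 2: bits[5:12] width=7 -> value=85 (bin 1010101); offset now 12 = byte 1 bit 4; 12 bits remain
Read 3: bits[12:18] width=6 -> value=59 (bin 111011); offset now 18 = byte 2 bit 2; 6 bits remain
Read 4: bits[18:23] width=5 -> value=26 (bin 11010); offset now 23 = byte 2 bit 7; 1 bits remain
Read 5: bits[23:24] width=1 -> value=1 (bin 1); offset now 24 = byte 3 bit 0; 0 bits remain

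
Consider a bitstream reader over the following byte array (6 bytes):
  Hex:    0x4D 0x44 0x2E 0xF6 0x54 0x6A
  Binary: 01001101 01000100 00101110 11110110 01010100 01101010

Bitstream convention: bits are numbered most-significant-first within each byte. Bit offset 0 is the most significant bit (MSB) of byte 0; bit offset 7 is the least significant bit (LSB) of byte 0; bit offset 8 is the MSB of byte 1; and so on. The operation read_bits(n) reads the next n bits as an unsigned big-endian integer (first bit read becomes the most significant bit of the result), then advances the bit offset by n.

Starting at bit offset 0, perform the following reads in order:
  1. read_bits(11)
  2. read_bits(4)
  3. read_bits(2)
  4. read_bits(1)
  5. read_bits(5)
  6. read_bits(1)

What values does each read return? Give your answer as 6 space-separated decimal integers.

Answer: 618 2 0 0 23 0

Derivation:
Read 1: bits[0:11] width=11 -> value=618 (bin 01001101010); offset now 11 = byte 1 bit 3; 37 bits remain
Read 2: bits[11:15] width=4 -> value=2 (bin 0010); offset now 15 = byte 1 bit 7; 33 bits remain
Read 3: bits[15:17] width=2 -> value=0 (bin 00); offset now 17 = byte 2 bit 1; 31 bits remain
Read 4: bits[17:18] width=1 -> value=0 (bin 0); offset now 18 = byte 2 bit 2; 30 bits remain
Read 5: bits[18:23] width=5 -> value=23 (bin 10111); offset now 23 = byte 2 bit 7; 25 bits remain
Read 6: bits[23:24] width=1 -> value=0 (bin 0); offset now 24 = byte 3 bit 0; 24 bits remain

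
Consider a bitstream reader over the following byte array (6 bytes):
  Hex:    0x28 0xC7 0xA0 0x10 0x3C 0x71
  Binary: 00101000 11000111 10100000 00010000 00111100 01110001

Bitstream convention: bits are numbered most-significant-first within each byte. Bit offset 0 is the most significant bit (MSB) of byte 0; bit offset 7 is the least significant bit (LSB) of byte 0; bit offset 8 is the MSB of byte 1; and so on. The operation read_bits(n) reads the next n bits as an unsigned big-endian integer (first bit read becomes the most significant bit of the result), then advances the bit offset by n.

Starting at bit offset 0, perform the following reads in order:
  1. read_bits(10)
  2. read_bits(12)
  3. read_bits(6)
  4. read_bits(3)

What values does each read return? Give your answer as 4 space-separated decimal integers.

Read 1: bits[0:10] width=10 -> value=163 (bin 0010100011); offset now 10 = byte 1 bit 2; 38 bits remain
Read 2: bits[10:22] width=12 -> value=488 (bin 000111101000); offset now 22 = byte 2 bit 6; 26 bits remain
Read 3: bits[22:28] width=6 -> value=1 (bin 000001); offset now 28 = byte 3 bit 4; 20 bits remain
Read 4: bits[28:31] width=3 -> value=0 (bin 000); offset now 31 = byte 3 bit 7; 17 bits remain

Answer: 163 488 1 0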